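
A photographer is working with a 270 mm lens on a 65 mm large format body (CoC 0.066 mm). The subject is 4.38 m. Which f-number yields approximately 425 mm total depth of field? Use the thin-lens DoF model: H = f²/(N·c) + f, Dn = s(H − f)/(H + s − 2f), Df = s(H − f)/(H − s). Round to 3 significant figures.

f/13

Write h = H − f = f²/(N·c). The thin-lens limits are Dn = s·h/(h + (s−f)) and Df = s·h/(h − (s−f)), so DoF = Df − Dn = 2·s·(s−f)·h / (h² − (s−f)²).
That is a quadratic in h: DoF·h² − 2·s·(s−f)·h − DoF·(s−f)² = 0 ⇒ h = (s−f)·(s + √(s² + DoF²)) / DoF = 4110 × (4380 + √(4380² + 425²)) / 425 = 4110 × (4380 + 4400.57) / 425 ≈ 84913 mm.
Then N = f²/(c·h) = 270² / (0.066 × 84913) = 72900 / 5604.3 ≈ 13.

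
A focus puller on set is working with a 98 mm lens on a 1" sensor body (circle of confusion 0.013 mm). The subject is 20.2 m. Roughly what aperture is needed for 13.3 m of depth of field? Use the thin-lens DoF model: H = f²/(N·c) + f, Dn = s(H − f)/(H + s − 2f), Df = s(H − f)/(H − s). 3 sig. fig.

Write h = H − f = f²/(N·c). The thin-lens limits are Dn = s·h/(h + (s−f)) and Df = s·h/(h − (s−f)), so DoF = Df − Dn = 2·s·(s−f)·h / (h² − (s−f)²).
That is a quadratic in h: DoF·h² − 2·s·(s−f)·h − DoF·(s−f)² = 0 ⇒ h = (s−f)·(s + √(s² + DoF²)) / DoF = 20102 × (20200 + √(20200² + 13300²)) / 13300 = 20102 × (20200 + 24185.3) / 13300 ≈ 67085 mm.
Then N = f²/(c·h) = 98² / (0.013 × 67085) = 9604 / 872.11 ≈ 11.

f/11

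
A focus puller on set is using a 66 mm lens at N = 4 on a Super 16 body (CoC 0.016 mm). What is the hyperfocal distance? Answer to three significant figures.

Hyperfocal distance H = f²/(N·c) + f = 66²/(4 × 0.016) + 66 = 4356/0.064 + 66 ≈ 68128.5 mm ≈ 68.1 m.

68.1 m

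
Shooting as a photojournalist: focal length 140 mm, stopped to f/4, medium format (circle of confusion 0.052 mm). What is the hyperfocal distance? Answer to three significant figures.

94.4 m

Hyperfocal distance H = f²/(N·c) + f = 140²/(4 × 0.052) + 140 = 19600/0.208 + 140 ≈ 94370.8 mm ≈ 94.4 m.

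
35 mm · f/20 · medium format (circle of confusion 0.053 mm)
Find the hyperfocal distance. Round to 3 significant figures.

Hyperfocal distance H = f²/(N·c) + f = 35²/(20 × 0.053) + 35 = 1225/1.06 + 35 ≈ 1190.7 mm ≈ 1.19 m.

1.19 m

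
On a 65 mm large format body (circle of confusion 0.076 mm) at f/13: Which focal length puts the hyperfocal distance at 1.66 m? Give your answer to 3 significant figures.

From H = f²/(N·c) + f, with f ≪ H: f ≈ √(H·N·c) = √(1660 × 13 × 0.076) = √1640.1 ≈ 40.50 mm.
Exact: f² + N·c·f − N·c·H = 0 ⇒ f = (−N·c + √((N·c)² + 4·N·c·H))/2 = (−0.988 + √6561.3)/2 ≈ 40.007 mm ≈ 40.0 mm.

40.0 mm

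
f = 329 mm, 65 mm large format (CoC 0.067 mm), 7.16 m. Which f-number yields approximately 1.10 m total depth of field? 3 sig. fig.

Write h = H − f = f²/(N·c). The thin-lens limits are Dn = s·h/(h + (s−f)) and Df = s·h/(h − (s−f)), so DoF = Df − Dn = 2·s·(s−f)·h / (h² − (s−f)²).
That is a quadratic in h: DoF·h² − 2·s·(s−f)·h − DoF·(s−f)² = 0 ⇒ h = (s−f)·(s + √(s² + DoF²)) / DoF = 6831 × (7160 + √(7160² + 1100²)) / 1100 = 6831 × (7160 + 7244.00) / 1100 ≈ 89449 mm.
Then N = f²/(c·h) = 329² / (0.067 × 89449) = 108241 / 5993.1 ≈ 18.1.

f/18.1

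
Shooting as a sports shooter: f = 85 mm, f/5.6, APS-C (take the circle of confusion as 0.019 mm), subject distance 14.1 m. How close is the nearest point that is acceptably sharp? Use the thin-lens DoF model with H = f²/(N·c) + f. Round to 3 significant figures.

Hyperfocal distance H = f²/(N·c) + f = 85²/(5.6 × 0.019) + 85 = 7225/0.1064 + 85 ≈ 67989.1 mm ≈ 67.99 m.
Near limit Dn = s·(H − f)/(H + s − 2f) = 14100 × (67989.1 − 85) / (67989.1 + 14100 − 2 × 85) = 14100 × 67904.1 / 81919.1 ≈ 11688 mm ≈ 11.7 m.

11.7 m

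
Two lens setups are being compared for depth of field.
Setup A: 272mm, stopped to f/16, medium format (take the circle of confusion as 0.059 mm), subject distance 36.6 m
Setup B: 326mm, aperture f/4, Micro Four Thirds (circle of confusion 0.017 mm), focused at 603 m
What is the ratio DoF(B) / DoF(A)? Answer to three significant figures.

Setup A: H = 272²/(16×0.059) + 272 ≈ 78644.9 mm; DoF = Df − Dn = 68223 − 25008 ≈ 43215 mm.
Setup B: H = 326²/(4×0.017) + 326 ≈ 1563208.4 mm; DoF = Df − Dn = 981472 − 435185 ≈ 546287 mm.
Ratio = 546287 / 43215 ≈ 12.6.

12.6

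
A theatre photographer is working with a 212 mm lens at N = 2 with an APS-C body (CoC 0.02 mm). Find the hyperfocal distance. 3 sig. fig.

1120 m

Hyperfocal distance H = f²/(N·c) + f = 212²/(2 × 0.02) + 212 = 44944/0.04 + 212 ≈ 1123812.0 mm ≈ 1120 m.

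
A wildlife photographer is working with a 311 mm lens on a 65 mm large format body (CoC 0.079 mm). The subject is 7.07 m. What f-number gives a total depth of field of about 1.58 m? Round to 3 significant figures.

Write h = H − f = f²/(N·c). The thin-lens limits are Dn = s·h/(h + (s−f)) and Df = s·h/(h − (s−f)), so DoF = Df − Dn = 2·s·(s−f)·h / (h² − (s−f)²).
That is a quadratic in h: DoF·h² − 2·s·(s−f)·h − DoF·(s−f)² = 0 ⇒ h = (s−f)·(s + √(s² + DoF²)) / DoF = 6759 × (7070 + √(7070² + 1580²)) / 1580 = 6759 × (7070 + 7244.40) / 1580 ≈ 61235 mm.
Then N = f²/(c·h) = 311² / (0.079 × 61235) = 96721 / 4837.6 ≈ 20.

f/20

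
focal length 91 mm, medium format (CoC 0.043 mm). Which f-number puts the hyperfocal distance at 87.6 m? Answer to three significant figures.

f/2.20

Rearrange H = f²/(N·c) + f for N: N = f² / ((H − f)·c).
N = 91² / ((87600 − 91) × 0.043) = 8281 / 3763 ≈ 2.20.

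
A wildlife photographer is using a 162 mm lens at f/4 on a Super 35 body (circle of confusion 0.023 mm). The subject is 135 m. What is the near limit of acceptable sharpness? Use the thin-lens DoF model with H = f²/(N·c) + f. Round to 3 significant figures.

91.7 m

Hyperfocal distance H = f²/(N·c) + f = 162²/(4 × 0.023) + 162 = 26244/0.092 + 162 ≈ 285422.9 mm ≈ 285.4 m.
Near limit Dn = s·(H − f)/(H + s − 2f) = 135000 × (285422.9 − 162) / (285422.9 + 135000 − 2 × 162) = 135000 × 285260.9 / 420098.9 ≈ 91669 mm ≈ 91.7 m.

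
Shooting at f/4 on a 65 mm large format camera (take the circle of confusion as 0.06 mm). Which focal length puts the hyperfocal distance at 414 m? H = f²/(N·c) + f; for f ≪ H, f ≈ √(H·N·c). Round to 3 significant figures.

From H = f²/(N·c) + f, with f ≪ H: f ≈ √(H·N·c) = √(414000 × 4 × 0.06) = √99360 ≈ 315.2 mm.
The +f correction barely moves this — solving exactly, f² + N·c·f − N·c·H = 0 ⇒ f = (−N·c + √((N·c)² + 4·N·c·H))/2 = (−0.24 + √397440)/2 ≈ 315.09 mm, so f ≈ 315 mm.

315 mm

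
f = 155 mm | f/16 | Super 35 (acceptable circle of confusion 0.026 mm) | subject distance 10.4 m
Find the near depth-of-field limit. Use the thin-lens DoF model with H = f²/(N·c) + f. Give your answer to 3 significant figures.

8.83 m

Hyperfocal distance H = f²/(N·c) + f = 155²/(16 × 0.026) + 155 = 24025/0.416 + 155 ≈ 57907.4 mm ≈ 57.91 m.
Near limit Dn = s·(H − f)/(H + s − 2f) = 10400 × (57907.4 − 155) / (57907.4 + 10400 − 2 × 155) = 10400 × 57752.4 / 67997.4 ≈ 8833.1 mm ≈ 8.83 m.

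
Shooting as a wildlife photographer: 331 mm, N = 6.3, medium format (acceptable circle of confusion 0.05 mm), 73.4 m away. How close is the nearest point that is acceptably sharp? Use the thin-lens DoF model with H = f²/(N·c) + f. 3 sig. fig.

60.7 m

Hyperfocal distance H = f²/(N·c) + f = 331²/(6.3 × 0.05) + 331 = 109561/0.315 + 331 ≈ 348143.7 mm ≈ 348.1 m.
Near limit Dn = s·(H − f)/(H + s − 2f) = 73400 × (348143.7 − 331) / (348143.7 + 73400 − 2 × 331) = 73400 × 347812.7 / 420881.7 ≈ 60657 mm ≈ 60.7 m.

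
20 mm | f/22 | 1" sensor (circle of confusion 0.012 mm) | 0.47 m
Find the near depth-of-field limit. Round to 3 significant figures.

Hyperfocal distance H = f²/(N·c) + f = 20²/(22 × 0.012) + 20 = 400/0.264 + 20 ≈ 1535.2 mm ≈ 1.535 m.
Near limit Dn = s·(H − f)/(H + s − 2f) = 470 × (1535.2 − 20) / (1535.2 + 470 − 2 × 20) = 470 × 1515.2 / 1965.2 ≈ 362.37 mm.

362 mm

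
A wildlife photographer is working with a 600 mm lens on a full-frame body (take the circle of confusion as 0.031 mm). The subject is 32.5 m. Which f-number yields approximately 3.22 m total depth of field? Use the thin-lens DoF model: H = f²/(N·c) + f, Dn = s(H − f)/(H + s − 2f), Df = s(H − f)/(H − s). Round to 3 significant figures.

Write h = H − f = f²/(N·c). The thin-lens limits are Dn = s·h/(h + (s−f)) and Df = s·h/(h − (s−f)), so DoF = Df − Dn = 2·s·(s−f)·h / (h² − (s−f)²).
That is a quadratic in h: DoF·h² − 2·s·(s−f)·h − DoF·(s−f)² = 0 ⇒ h = (s−f)·(s + √(s² + DoF²)) / DoF = 31900 × (32500 + √(32500² + 3220²)) / 3220 = 31900 × (32500 + 32659.1) / 3220 ≈ 645521 mm.
Then N = f²/(c·h) = 600² / (0.031 × 645521) = 360000 / 20011 ≈ 18.

f/18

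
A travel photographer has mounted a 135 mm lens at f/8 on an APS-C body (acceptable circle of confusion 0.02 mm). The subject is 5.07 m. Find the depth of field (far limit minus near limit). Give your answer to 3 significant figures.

Hyperfocal distance H = f²/(N·c) + f = 135²/(8 × 0.02) + 135 = 18225/0.16 + 135 ≈ 114041.2 mm ≈ 114.0 m.
Near limit Dn = s·(H − f)/(H + s − 2f) = 5070 × (114041.2 − 135) / (114041.2 + 5070 − 2 × 135) = 5070 × 113906.2 / 118841.2 ≈ 4859.46 mm.
Far limit Df = s·(H − f)/(H − s) = 5070 × (114041.2 − 135) / (114041.2 − 5070) = 5070 × 113906.2 / 108971.2 ≈ 5299.61 mm.
Depth of field = Df − Dn = 5299.61 − 4859.46 ≈ 440.15 mm.

440 mm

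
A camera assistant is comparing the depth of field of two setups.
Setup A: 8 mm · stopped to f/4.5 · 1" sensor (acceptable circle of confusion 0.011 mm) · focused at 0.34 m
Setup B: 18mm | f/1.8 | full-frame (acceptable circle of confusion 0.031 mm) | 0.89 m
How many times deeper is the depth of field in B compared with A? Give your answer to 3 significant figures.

1.46

Setup A: H = 8²/(4.5×0.011) + 8 ≈ 1300.9 mm; DoF = Df − Dn = 457.47 − 270.53 ≈ 186.94 mm.
Setup B: H = 18²/(1.8×0.031) + 18 ≈ 5824.5 mm; DoF = Df − Dn = 1047.28 − 773.79 ≈ 273.49 mm.
Ratio = 273.49 / 186.94 ≈ 1.46.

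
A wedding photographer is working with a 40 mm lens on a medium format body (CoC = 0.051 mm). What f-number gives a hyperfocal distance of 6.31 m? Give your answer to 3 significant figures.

Rearrange H = f²/(N·c) + f for N: N = f² / ((H − f)·c).
N = 40² / ((6310 − 40) × 0.051) = 1600 / 319.8 ≈ 5.

f/5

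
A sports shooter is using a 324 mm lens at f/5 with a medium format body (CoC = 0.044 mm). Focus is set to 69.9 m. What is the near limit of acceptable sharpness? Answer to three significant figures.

61.0 m

Hyperfocal distance H = f²/(N·c) + f = 324²/(5 × 0.044) + 324 = 104976/0.22 + 324 ≈ 477487.6 mm ≈ 477.5 m.
Near limit Dn = s·(H − f)/(H + s − 2f) = 69900 × (477487.6 − 324) / (477487.6 + 69900 − 2 × 324) = 69900 × 477163.6 / 546739.6 ≈ 61005 mm ≈ 61.0 m.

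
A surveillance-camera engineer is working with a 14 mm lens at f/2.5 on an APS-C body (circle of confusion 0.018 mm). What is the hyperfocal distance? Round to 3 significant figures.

4.37 m

Hyperfocal distance H = f²/(N·c) + f = 14²/(2.5 × 0.018) + 14 = 196/0.045 + 14 ≈ 4369.6 mm ≈ 4.37 m.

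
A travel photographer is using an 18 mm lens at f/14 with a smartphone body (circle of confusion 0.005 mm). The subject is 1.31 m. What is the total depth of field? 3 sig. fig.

Hyperfocal distance H = f²/(N·c) + f = 18²/(14 × 0.005) + 18 = 324/0.07 + 18 ≈ 4646.6 mm ≈ 4.647 m.
Near limit Dn = s·(H − f)/(H + s − 2f) = 1310 × (4646.6 − 18) / (4646.6 + 1310 − 2 × 18) = 1310 × 4628.6 / 5920.6 ≈ 1024.13 mm.
Far limit Df = s·(H − f)/(H − s) = 1310 × (4646.6 − 18) / (4646.6 − 1310) = 1310 × 4628.6 / 3336.6 ≈ 1817.26 mm.
Depth of field = Df − Dn = 1817.26 − 1024.13 ≈ 793.13 mm ≈ 0.793 m.

0.793 m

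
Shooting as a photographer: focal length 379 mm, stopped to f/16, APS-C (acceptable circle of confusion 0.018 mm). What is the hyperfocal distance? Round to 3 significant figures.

Hyperfocal distance H = f²/(N·c) + f = 379²/(16 × 0.018) + 379 = 143641/0.288 + 379 ≈ 499132.5 mm ≈ 499 m.

499 m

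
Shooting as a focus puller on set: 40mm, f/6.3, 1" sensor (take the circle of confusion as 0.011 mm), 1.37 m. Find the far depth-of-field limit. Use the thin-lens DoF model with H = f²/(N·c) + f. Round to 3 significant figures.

1.45 m

Hyperfocal distance H = f²/(N·c) + f = 40²/(6.3 × 0.011) + 40 = 1600/0.0693 + 40 ≈ 23128.0 mm ≈ 23.13 m.
Far limit Df = s·(H − f)/(H − s) = 1370 × (23128.0 − 40) / (23128.0 − 1370) = 1370 × 23088.0 / 21758.0 ≈ 1453.7 mm ≈ 1.45 m.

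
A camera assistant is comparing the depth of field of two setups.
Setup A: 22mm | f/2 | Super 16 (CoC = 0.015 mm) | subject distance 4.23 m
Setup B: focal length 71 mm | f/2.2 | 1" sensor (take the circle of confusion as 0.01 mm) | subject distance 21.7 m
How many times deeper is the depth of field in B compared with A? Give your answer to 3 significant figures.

1.75

Setup A: H = 22²/(2×0.015) + 22 ≈ 16155.3 mm; DoF = Df − Dn = 5722.6 − 3354.9 ≈ 2367.7 mm.
Setup B: H = 71²/(2.2×0.01) + 71 ≈ 229207.4 mm; DoF = Df − Dn = 23961.8 − 19828.3 ≈ 4133.5 mm.
Ratio = 4133.5 / 2367.7 ≈ 1.75.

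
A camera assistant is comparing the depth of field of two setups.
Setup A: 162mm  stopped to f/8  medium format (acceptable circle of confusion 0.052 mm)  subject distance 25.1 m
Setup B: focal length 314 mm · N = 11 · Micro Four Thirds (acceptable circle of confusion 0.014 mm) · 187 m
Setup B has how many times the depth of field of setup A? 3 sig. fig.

Setup A: H = 162²/(8×0.052) + 162 ≈ 63248.5 mm; DoF = Df − Dn = 41508 − 17989 ≈ 23519 mm.
Setup B: H = 314²/(11×0.014) + 314 ≈ 640547.8 mm; DoF = Df − Dn = 263972 − 144783 ≈ 119189 mm.
Ratio = 119189 / 23519 ≈ 5.07.

5.07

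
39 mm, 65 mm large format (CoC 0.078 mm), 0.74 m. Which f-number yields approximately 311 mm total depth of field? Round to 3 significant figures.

Write h = H − f = f²/(N·c). The thin-lens limits are Dn = s·h/(h + (s−f)) and Df = s·h/(h − (s−f)), so DoF = Df − Dn = 2·s·(s−f)·h / (h² − (s−f)²).
That is a quadratic in h: DoF·h² − 2·s·(s−f)·h − DoF·(s−f)² = 0 ⇒ h = (s−f)·(s + √(s² + DoF²)) / DoF = 701 × (740 + √(740² + 311²)) / 311 = 701 × (740 + 802.696) / 311 ≈ 3477.3 mm.
Then N = f²/(c·h) = 39² / (0.078 × 3477.3) = 1521 / 271.23 ≈ 5.61.

f/5.61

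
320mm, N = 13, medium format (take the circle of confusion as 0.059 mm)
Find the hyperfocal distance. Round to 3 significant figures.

134 m

Hyperfocal distance H = f²/(N·c) + f = 320²/(13 × 0.059) + 320 = 102400/0.767 + 320 ≈ 133827.2 mm ≈ 134 m.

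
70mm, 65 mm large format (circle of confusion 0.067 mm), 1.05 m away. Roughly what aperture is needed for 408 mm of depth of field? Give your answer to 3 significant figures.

f/14

Write h = H − f = f²/(N·c). The thin-lens limits are Dn = s·h/(h + (s−f)) and Df = s·h/(h − (s−f)), so DoF = Df − Dn = 2·s·(s−f)·h / (h² − (s−f)²).
That is a quadratic in h: DoF·h² − 2·s·(s−f)·h − DoF·(s−f)² = 0 ⇒ h = (s−f)·(s + √(s² + DoF²)) / DoF = 980 × (1050 + √(1050² + 408²)) / 408 = 980 × (1050 + 1126.48) / 408 ≈ 5227.8 mm.
Then N = f²/(c·h) = 70² / (0.067 × 5227.8) = 4900 / 350.26 ≈ 14.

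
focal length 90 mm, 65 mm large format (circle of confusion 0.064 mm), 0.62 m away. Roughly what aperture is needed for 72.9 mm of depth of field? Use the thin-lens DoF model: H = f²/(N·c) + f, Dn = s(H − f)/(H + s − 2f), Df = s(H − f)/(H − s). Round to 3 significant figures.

f/14

Write h = H − f = f²/(N·c). The thin-lens limits are Dn = s·h/(h + (s−f)) and Df = s·h/(h − (s−f)), so DoF = Df − Dn = 2·s·(s−f)·h / (h² − (s−f)²).
That is a quadratic in h: DoF·h² − 2·s·(s−f)·h − DoF·(s−f)² = 0 ⇒ h = (s−f)·(s + √(s² + DoF²)) / DoF = 530 × (620 + √(620² + 72.9²)) / 72.9 = 530 × (620 + 624.271) / 72.9 ≈ 9046.1 mm.
Then N = f²/(c·h) = 90² / (0.064 × 9046.1) = 8100 / 578.95 ≈ 14.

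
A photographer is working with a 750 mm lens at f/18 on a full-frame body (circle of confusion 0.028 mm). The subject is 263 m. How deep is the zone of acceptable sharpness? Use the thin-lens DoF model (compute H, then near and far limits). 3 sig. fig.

Hyperfocal distance H = f²/(N·c) + f = 750²/(18 × 0.028) + 750 = 562500/0.504 + 750 ≈ 1116821.4 mm ≈ 1117 m.
Near limit Dn = s·(H − f)/(H + s − 2f) = 263000 × (1116821.4 − 750) / (1116821.4 + 263000 − 2 × 750) = 263000 × 1116071.4 / 1378321.4 ≈ 212960 mm.
Far limit Df = s·(H − f)/(H − s) = 263000 × (1116821.4 − 750) / (1116821.4 − 263000) = 263000 × 1116071.4 / 853821.4 ≈ 343780 mm.
Depth of field = Df − Dn = 343780 − 212960 ≈ 130820 mm ≈ 131 m.

131 m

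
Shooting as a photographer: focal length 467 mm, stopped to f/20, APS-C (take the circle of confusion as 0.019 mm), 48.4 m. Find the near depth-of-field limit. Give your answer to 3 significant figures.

44.7 m

Hyperfocal distance H = f²/(N·c) + f = 467²/(20 × 0.019) + 467 = 218089/0.38 + 467 ≈ 574385.4 mm ≈ 574.4 m.
Near limit Dn = s·(H − f)/(H + s − 2f) = 48400 × (574385.4 − 467) / (574385.4 + 48400 − 2 × 467) = 48400 × 573918.4 / 621851.4 ≈ 44669 mm ≈ 44.7 m.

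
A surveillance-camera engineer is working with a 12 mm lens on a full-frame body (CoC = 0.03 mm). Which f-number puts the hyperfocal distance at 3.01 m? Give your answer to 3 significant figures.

Rearrange H = f²/(N·c) + f for N: N = f² / ((H − f)·c).
N = 12² / ((3010 − 12) × 0.03) = 144 / 89.94 ≈ 1.60.

f/1.60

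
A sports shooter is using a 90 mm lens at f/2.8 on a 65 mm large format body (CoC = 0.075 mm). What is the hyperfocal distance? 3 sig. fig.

38.7 m

Hyperfocal distance H = f²/(N·c) + f = 90²/(2.8 × 0.075) + 90 = 8100/0.21 + 90 ≈ 38661.4 mm ≈ 38.7 m.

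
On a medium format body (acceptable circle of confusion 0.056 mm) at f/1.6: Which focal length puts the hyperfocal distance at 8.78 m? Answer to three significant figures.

From H = f²/(N·c) + f, with f ≪ H: f ≈ √(H·N·c) = √(8780 × 1.6 × 0.056) = √786.69 ≈ 28.05 mm.
Exact: f² + N·c·f − N·c·H = 0 ⇒ f = (−N·c + √((N·c)² + 4·N·c·H))/2 = (−0.0896 + √3146.8)/2 ≈ 28.003 mm ≈ 28.0 mm.

28.0 mm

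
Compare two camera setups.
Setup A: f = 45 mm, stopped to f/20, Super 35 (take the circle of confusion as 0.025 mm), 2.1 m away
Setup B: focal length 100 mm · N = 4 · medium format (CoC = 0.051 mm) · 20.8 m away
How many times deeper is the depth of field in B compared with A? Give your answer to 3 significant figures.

7.45

Setup A: H = 45²/(20×0.025) + 45 ≈ 4095.0 mm; DoF = Df − Dn = 4263.2 − 1393.1 ≈ 2870.1 mm.
Setup B: H = 100²/(4×0.051) + 100 ≈ 49119.6 mm; DoF = Df − Dn = 36004 − 14624 ≈ 21380 mm.
Ratio = 21380 / 2870.1 ≈ 7.45.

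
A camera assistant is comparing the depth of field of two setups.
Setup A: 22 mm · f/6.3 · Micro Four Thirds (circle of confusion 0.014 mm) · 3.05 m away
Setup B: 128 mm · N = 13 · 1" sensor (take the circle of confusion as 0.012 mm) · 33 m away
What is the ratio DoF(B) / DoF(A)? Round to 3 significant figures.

Setup A: H = 22²/(6.3×0.014) + 22 ≈ 5509.5 mm; DoF = Df − Dn = 6804.9 − 1965.5 ≈ 4839.4 mm.
Setup B: H = 128²/(13×0.012) + 128 ≈ 105153.6 mm; DoF = Df − Dn = 48034 − 25133 ≈ 22901 mm.
Ratio = 22901 / 4839.4 ≈ 4.73.

4.73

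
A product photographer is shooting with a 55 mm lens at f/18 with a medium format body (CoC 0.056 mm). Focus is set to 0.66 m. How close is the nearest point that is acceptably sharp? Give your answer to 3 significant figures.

Hyperfocal distance H = f²/(N·c) + f = 55²/(18 × 0.056) + 55 = 3025/1.008 + 55 ≈ 3056.0 mm ≈ 3.056 m.
Near limit Dn = s·(H − f)/(H + s − 2f) = 660 × (3056.0 − 55) / (3056.0 + 660 − 2 × 55) = 660 × 3001.0 / 3606.0 ≈ 549.27 mm ≈ 0.549 m.

0.549 m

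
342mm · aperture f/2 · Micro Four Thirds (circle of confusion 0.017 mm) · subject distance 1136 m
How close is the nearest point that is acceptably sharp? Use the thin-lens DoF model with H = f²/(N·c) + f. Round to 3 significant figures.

854 m

Hyperfocal distance H = f²/(N·c) + f = 342²/(2 × 0.017) + 342 = 116964/0.034 + 342 ≈ 3440459.6 mm ≈ 3440 m.
Near limit Dn = s·(H − f)/(H + s − 2f) = 1136000 × (3440459.6 − 342) / (3440459.6 + 1136000 − 2 × 342) = 1136000 × 3440117.6 / 4575775.6 ≈ 854057 mm ≈ 854 m.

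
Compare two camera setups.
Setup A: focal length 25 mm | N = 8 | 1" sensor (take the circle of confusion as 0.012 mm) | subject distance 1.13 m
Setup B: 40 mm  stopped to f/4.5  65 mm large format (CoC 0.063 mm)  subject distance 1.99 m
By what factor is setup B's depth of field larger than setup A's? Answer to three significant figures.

Setup A: H = 25²/(8×0.012) + 25 ≈ 6535.4 mm; DoF = Df − Dn = 1361.00 − 966.04 ≈ 394.96 mm.
Setup B: H = 40²/(4.5×0.063) + 40 ≈ 5683.7 mm; DoF = Df − Dn = 3040.6 − 1479.0 ≈ 1561.6 mm.
Ratio = 1561.6 / 394.96 ≈ 3.95.

3.95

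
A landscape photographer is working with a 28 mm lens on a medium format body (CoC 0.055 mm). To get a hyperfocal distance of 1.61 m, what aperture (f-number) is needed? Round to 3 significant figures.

Rearrange H = f²/(N·c) + f for N: N = f² / ((H − f)·c).
N = 28² / ((1610 − 28) × 0.055) = 784 / 87.01 ≈ 9.01.

f/9.01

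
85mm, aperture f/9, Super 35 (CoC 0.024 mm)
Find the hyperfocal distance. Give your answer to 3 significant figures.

Hyperfocal distance H = f²/(N·c) + f = 85²/(9 × 0.024) + 85 = 7225/0.216 + 85 ≈ 33534.1 mm ≈ 33.5 m.

33.5 m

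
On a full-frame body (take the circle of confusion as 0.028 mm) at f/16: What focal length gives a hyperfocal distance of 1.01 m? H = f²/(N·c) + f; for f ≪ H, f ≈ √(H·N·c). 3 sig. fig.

From H = f²/(N·c) + f, with f ≪ H: f ≈ √(H·N·c) = √(1010 × 16 × 0.028) = √452.48 ≈ 21.27 mm.
Exact: f² + N·c·f − N·c·H = 0 ⇒ f = (−N·c + √((N·c)² + 4·N·c·H))/2 = (−0.448 + √1810.1)/2 ≈ 21.049 mm ≈ 21.0 mm.

21.0 mm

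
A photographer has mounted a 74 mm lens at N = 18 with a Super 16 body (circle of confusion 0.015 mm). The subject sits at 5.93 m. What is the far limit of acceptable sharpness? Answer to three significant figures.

8.34 m

Hyperfocal distance H = f²/(N·c) + f = 74²/(18 × 0.015) + 74 = 5476/0.27 + 74 ≈ 20355.5 mm ≈ 20.36 m.
Far limit Df = s·(H − f)/(H − s) = 5930 × (20355.5 − 74) / (20355.5 − 5930) = 5930 × 20281.5 / 14425.5 ≈ 8337.3 mm ≈ 8.34 m.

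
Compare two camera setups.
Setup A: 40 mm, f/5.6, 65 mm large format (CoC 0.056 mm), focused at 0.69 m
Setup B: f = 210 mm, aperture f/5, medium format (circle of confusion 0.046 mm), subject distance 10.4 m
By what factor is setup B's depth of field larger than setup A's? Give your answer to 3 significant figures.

Setup A: H = 40²/(5.6×0.056) + 40 ≈ 5142.0 mm; DoF = Df − Dn = 790.74 − 612.03 ≈ 178.71 mm.
Setup B: H = 210²/(5×0.046) + 210 ≈ 191949.1 mm; DoF = Df − Dn = 10983.7 − 9875.2 ≈ 1108.5 mm.
Ratio = 1108.5 / 178.71 ≈ 6.20.

6.20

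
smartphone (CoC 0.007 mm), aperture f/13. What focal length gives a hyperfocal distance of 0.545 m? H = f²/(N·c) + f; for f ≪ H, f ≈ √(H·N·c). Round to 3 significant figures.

From H = f²/(N·c) + f, with f ≪ H: f ≈ √(H·N·c) = √(545 × 13 × 0.007) = √49.595 ≈ 7.042 mm.
Exact: f² + N·c·f − N·c·H = 0 ⇒ f = (−N·c + √((N·c)² + 4·N·c·H))/2 = (−0.091 + √198.39)/2 ≈ 6.9970 mm ≈ 7.00 mm.

7.00 mm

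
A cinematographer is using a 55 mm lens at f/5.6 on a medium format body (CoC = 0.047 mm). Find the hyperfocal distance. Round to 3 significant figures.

Hyperfocal distance H = f²/(N·c) + f = 55²/(5.6 × 0.047) + 55 = 3025/0.2632 + 55 ≈ 11548.2 mm ≈ 11.5 m.

11.5 m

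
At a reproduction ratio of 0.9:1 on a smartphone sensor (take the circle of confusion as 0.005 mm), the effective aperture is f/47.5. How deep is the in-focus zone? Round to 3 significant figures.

At magnification m, DoF ≈ 2·N_eff·c/m² = 2 × 47.5 × 0.005 / 0.9² = 0.475 / 0.81 ≈ 0.586 mm.

0.586 mm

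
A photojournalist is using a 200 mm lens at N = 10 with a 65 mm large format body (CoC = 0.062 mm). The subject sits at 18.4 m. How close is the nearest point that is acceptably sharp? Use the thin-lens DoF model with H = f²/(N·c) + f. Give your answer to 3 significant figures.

14.4 m

Hyperfocal distance H = f²/(N·c) + f = 200²/(10 × 0.062) + 200 = 40000/0.62 + 200 ≈ 64716.1 mm ≈ 64.72 m.
Near limit Dn = s·(H − f)/(H + s − 2f) = 18400 × (64716.1 − 200) / (64716.1 + 18400 − 2 × 200) = 18400 × 64516.1 / 82716.1 ≈ 14351 mm ≈ 14.4 m.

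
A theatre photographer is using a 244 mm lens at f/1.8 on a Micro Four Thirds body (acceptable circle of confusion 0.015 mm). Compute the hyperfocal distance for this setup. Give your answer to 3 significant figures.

Hyperfocal distance H = f²/(N·c) + f = 244²/(1.8 × 0.015) + 244 = 59536/0.027 + 244 ≈ 2205281.0 mm ≈ 2210 m.

2210 m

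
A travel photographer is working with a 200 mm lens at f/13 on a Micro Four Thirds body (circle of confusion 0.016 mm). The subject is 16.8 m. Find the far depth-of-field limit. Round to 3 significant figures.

Hyperfocal distance H = f²/(N·c) + f = 200²/(13 × 0.016) + 200 = 40000/0.208 + 200 ≈ 192507.7 mm ≈ 192.5 m.
Far limit Df = s·(H − f)/(H − s) = 16800 × (192507.7 − 200) / (192507.7 − 16800) = 16800 × 192307.7 / 175707.7 ≈ 18387 mm ≈ 18.4 m.

18.4 m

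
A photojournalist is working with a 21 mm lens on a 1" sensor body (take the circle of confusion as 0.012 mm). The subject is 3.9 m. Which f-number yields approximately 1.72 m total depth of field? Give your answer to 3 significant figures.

f/2.00

Write h = H − f = f²/(N·c). The thin-lens limits are Dn = s·h/(h + (s−f)) and Df = s·h/(h − (s−f)), so DoF = Df − Dn = 2·s·(s−f)·h / (h² − (s−f)²).
That is a quadratic in h: DoF·h² − 2·s·(s−f)·h − DoF·(s−f)² = 0 ⇒ h = (s−f)·(s + √(s² + DoF²)) / DoF = 3879 × (3900 + √(3900² + 1720²)) / 1720 = 3879 × (3900 + 4262.44) / 1720 ≈ 18408 mm.
Then N = f²/(c·h) = 21² / (0.012 × 18408) = 441 / 220.90 ≈ 2.00.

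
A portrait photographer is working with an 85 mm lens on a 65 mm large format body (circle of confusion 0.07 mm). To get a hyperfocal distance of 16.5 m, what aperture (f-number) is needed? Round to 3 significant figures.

f/6.29

Rearrange H = f²/(N·c) + f for N: N = f² / ((H − f)·c).
N = 85² / ((16500 − 85) × 0.07) = 7225 / 1149 ≈ 6.29.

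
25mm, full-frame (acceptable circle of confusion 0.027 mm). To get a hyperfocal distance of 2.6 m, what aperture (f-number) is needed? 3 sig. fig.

f/8.99

Rearrange H = f²/(N·c) + f for N: N = f² / ((H − f)·c).
N = 25² / ((2600 − 25) × 0.027) = 625 / 69.53 ≈ 8.99.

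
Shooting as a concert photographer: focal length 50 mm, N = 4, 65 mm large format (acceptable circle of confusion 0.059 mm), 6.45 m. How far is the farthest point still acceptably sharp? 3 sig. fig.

Hyperfocal distance H = f²/(N·c) + f = 50²/(4 × 0.059) + 50 = 2500/0.236 + 50 ≈ 10643.2 mm ≈ 10.64 m.
Far limit Df = s·(H − f)/(H − s) = 6450 × (10643.2 − 50) / (10643.2 − 6450) = 6450 × 10593.2 / 4193.2 ≈ 16294 mm ≈ 16.3 m.

16.3 m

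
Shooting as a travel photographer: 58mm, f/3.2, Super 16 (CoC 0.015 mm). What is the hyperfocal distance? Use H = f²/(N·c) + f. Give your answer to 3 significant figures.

70.1 m

Hyperfocal distance H = f²/(N·c) + f = 58²/(3.2 × 0.015) + 58 = 3364/0.048 + 58 ≈ 70141.3 mm ≈ 70.1 m.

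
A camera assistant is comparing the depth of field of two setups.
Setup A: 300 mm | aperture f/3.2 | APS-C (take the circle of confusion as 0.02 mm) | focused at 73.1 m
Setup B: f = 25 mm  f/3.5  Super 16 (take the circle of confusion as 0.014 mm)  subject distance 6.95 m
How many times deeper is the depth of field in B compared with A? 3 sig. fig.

1.41

Setup A: H = 300²/(3.2×0.02) + 300 ≈ 1406550.0 mm; DoF = Df − Dn = 77090.9 − 69502.0 ≈ 7588.9 mm.
Setup B: H = 25²/(3.5×0.014) + 25 ≈ 12780.1 mm; DoF = Df − Dn = 15205 − 4504 ≈ 10701 mm.
Ratio = 10701 / 7588.9 ≈ 1.41.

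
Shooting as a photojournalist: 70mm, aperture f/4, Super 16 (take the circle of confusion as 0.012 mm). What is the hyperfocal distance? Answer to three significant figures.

Hyperfocal distance H = f²/(N·c) + f = 70²/(4 × 0.012) + 70 = 4900/0.048 + 70 ≈ 102153.3 mm ≈ 102 m.

102 m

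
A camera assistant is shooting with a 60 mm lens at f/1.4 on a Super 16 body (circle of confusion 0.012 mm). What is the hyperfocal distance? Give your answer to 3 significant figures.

214 m

Hyperfocal distance H = f²/(N·c) + f = 60²/(1.4 × 0.012) + 60 = 3600/0.0168 + 60 ≈ 214345.7 mm ≈ 214 m.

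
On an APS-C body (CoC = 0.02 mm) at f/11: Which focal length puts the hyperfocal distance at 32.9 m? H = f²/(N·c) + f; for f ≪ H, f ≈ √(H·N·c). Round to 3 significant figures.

From H = f²/(N·c) + f, with f ≪ H: f ≈ √(H·N·c) = √(32900 × 11 × 0.02) = √7238.0 ≈ 85.08 mm.
Exact: f² + N·c·f − N·c·H = 0 ⇒ f = (−N·c + √((N·c)² + 4·N·c·H))/2 = (−0.22 + √28952)/2 ≈ 84.967 mm ≈ 85.0 mm.

85.0 mm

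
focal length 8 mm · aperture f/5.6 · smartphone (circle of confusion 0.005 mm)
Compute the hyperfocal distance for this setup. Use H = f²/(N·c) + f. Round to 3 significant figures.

Hyperfocal distance H = f²/(N·c) + f = 8²/(5.6 × 0.005) + 8 = 64/0.028 + 8 ≈ 2293.7 mm ≈ 2.29 m.

2.29 m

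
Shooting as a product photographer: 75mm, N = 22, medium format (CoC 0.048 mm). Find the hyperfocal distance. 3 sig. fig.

Hyperfocal distance H = f²/(N·c) + f = 75²/(22 × 0.048) + 75 = 5625/1.056 + 75 ≈ 5401.7 mm ≈ 5.40 m.

5.40 m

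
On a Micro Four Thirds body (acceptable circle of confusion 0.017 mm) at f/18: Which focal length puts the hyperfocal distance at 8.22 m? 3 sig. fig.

From H = f²/(N·c) + f, with f ≪ H: f ≈ √(H·N·c) = √(8220 × 18 × 0.017) = √2515.3 ≈ 50.15 mm.
Exact: f² + N·c·f − N·c·H = 0 ⇒ f = (−N·c + √((N·c)² + 4·N·c·H))/2 = (−0.306 + √10061)/2 ≈ 50.000 mm ≈ 50.0 mm.

50.0 mm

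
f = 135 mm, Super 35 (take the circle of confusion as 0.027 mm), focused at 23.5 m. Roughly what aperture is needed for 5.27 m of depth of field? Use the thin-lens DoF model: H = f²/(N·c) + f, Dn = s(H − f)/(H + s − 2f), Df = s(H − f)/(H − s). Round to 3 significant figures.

f/3.20

Write h = H − f = f²/(N·c). The thin-lens limits are Dn = s·h/(h + (s−f)) and Df = s·h/(h − (s−f)), so DoF = Df − Dn = 2·s·(s−f)·h / (h² − (s−f)²).
That is a quadratic in h: DoF·h² − 2·s·(s−f)·h − DoF·(s−f)² = 0 ⇒ h = (s−f)·(s + √(s² + DoF²)) / DoF = 23365 × (23500 + √(23500² + 5270²)) / 5270 = 23365 × (23500 + 24083.7) / 5270 ≈ 210966 mm.
Then N = f²/(c·h) = 135² / (0.027 × 210966) = 18225 / 5696.1 ≈ 3.20.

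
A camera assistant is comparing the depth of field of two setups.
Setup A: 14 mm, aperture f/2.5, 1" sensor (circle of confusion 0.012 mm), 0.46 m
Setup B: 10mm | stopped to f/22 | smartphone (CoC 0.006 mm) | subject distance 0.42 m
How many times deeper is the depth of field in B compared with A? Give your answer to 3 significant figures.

Setup A: H = 14²/(2.5×0.012) + 14 ≈ 6547.3 mm; DoF = Df − Dn = 493.703 − 430.605 ≈ 63.098 mm.
Setup B: H = 10²/(22×0.006) + 10 ≈ 767.6 mm; DoF = Df − Dn = 915.43 − 272.51 ≈ 642.92 mm.
Ratio = 642.92 / 63.098 ≈ 10.2.

10.2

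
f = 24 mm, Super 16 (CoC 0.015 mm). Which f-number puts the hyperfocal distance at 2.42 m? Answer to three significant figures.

Rearrange H = f²/(N·c) + f for N: N = f² / ((H − f)·c).
N = 24² / ((2420 − 24) × 0.015) = 576 / 35.94 ≈ 16.

f/16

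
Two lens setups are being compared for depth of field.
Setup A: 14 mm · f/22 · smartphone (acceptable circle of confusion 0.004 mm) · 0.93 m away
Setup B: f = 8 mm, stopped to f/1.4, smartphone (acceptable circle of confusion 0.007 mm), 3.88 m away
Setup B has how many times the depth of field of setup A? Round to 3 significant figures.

Setup A: H = 14²/(22×0.004) + 14 ≈ 2241.3 mm; DoF = Df − Dn = 1579.66 − 658.98 ≈ 920.68 mm.
Setup B: H = 8²/(1.4×0.007) + 8 ≈ 6538.6 mm; DoF = Df − Dn = 9530.8 − 2435.8 ≈ 7095.0 mm.
Ratio = 7095.0 / 920.68 ≈ 7.71.

7.71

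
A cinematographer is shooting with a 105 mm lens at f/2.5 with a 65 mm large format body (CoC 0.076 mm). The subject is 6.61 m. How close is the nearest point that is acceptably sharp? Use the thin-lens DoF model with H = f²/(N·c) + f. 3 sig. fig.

Hyperfocal distance H = f²/(N·c) + f = 105²/(2.5 × 0.076) + 105 = 11025/0.19 + 105 ≈ 58131.3 mm ≈ 58.13 m.
Near limit Dn = s·(H − f)/(H + s − 2f) = 6610 × (58131.3 − 105) / (58131.3 + 6610 − 2 × 105) = 6610 × 58026.3 / 64531.3 ≈ 5943.7 mm ≈ 5.94 m.

5.94 m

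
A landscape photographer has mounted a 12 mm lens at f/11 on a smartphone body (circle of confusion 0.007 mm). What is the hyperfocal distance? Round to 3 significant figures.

Hyperfocal distance H = f²/(N·c) + f = 12²/(11 × 0.007) + 12 = 144/0.077 + 12 ≈ 1882.1 mm ≈ 1.88 m.

1.88 m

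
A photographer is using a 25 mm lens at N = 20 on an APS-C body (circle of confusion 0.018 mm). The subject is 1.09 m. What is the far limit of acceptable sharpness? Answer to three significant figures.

2.82 m

Hyperfocal distance H = f²/(N·c) + f = 25²/(20 × 0.018) + 25 = 625/0.36 + 25 ≈ 1761.1 mm ≈ 1.761 m.
Far limit Df = s·(H − f)/(H − s) = 1090 × (1761.1 − 25) / (1761.1 − 1090) = 1090 × 1736.1 / 671.1 ≈ 2819.7 mm ≈ 2.82 m.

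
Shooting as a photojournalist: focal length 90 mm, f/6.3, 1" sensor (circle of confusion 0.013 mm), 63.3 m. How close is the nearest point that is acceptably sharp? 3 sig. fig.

Hyperfocal distance H = f²/(N·c) + f = 90²/(6.3 × 0.013) + 90 = 8100/0.0819 + 90 ≈ 98991.1 mm ≈ 98.99 m.
Near limit Dn = s·(H − f)/(H + s − 2f) = 63300 × (98991.1 − 90) / (98991.1 + 63300 − 2 × 90) = 63300 × 98901.1 / 162111.1 ≈ 38618 mm ≈ 38.6 m.

38.6 m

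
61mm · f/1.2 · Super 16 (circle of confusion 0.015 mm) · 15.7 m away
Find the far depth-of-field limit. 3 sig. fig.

17.0 m

Hyperfocal distance H = f²/(N·c) + f = 61²/(1.2 × 0.015) + 61 = 3721/0.018 + 61 ≈ 206783.2 mm ≈ 206.8 m.
Far limit Df = s·(H − f)/(H − s) = 15700 × (206783.2 − 61) / (206783.2 − 15700) = 15700 × 206722.2 / 191083.2 ≈ 16985 mm ≈ 17.0 m.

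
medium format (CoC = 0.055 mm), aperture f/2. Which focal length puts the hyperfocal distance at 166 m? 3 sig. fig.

135 mm

From H = f²/(N·c) + f, with f ≪ H: f ≈ √(H·N·c) = √(166000 × 2 × 0.055) = √18260 ≈ 135.1 mm.
The +f correction barely moves this — solving exactly, f² + N·c·f − N·c·H = 0 ⇒ f = (−N·c + √((N·c)² + 4·N·c·H))/2 = (−0.11 + √73040)/2 ≈ 135.07 mm, so f ≈ 135 mm.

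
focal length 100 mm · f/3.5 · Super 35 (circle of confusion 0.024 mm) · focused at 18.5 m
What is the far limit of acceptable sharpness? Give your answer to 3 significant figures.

Hyperfocal distance H = f²/(N·c) + f = 100²/(3.5 × 0.024) + 100 = 10000/0.084 + 100 ≈ 119147.6 mm ≈ 119.1 m.
Far limit Df = s·(H − f)/(H − s) = 18500 × (119147.6 − 100) / (119147.6 − 18500) = 18500 × 119047.6 / 100647.6 ≈ 21882 mm ≈ 21.9 m.

21.9 m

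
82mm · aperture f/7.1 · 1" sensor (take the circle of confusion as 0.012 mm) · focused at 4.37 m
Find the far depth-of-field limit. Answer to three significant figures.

4.62 m

Hyperfocal distance H = f²/(N·c) + f = 82²/(7.1 × 0.012) + 82 = 6724/0.0852 + 82 ≈ 79002.2 mm ≈ 79.00 m.
Far limit Df = s·(H − f)/(H − s) = 4370 × (79002.2 − 82) / (79002.2 − 4370) = 4370 × 78920.2 / 74632.2 ≈ 4621.1 mm ≈ 4.62 m.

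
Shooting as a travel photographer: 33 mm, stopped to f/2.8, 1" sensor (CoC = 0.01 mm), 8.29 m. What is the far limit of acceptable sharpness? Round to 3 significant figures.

Hyperfocal distance H = f²/(N·c) + f = 33²/(2.8 × 0.01) + 33 = 1089/0.028 + 33 ≈ 38925.9 mm ≈ 38.93 m.
Far limit Df = s·(H − f)/(H − s) = 8290 × (38925.9 − 33) / (38925.9 − 8290) = 8290 × 38892.9 / 30635.9 ≈ 10524 mm ≈ 10.5 m.

10.5 m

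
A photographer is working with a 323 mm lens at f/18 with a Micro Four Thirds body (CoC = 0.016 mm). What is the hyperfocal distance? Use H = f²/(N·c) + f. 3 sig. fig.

Hyperfocal distance H = f²/(N·c) + f = 323²/(18 × 0.016) + 323 = 104329/0.288 + 323 ≈ 362576.5 mm ≈ 363 m.

363 m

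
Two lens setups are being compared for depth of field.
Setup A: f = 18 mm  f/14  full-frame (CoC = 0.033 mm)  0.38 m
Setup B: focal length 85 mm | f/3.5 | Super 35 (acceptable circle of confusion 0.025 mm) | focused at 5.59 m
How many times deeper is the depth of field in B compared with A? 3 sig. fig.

Setup A: H = 18²/(14×0.033) + 18 ≈ 719.3 mm; DoF = Df − Dn = 785.42 − 250.63 ≈ 534.79 mm.
Setup B: H = 85²/(3.5×0.025) + 85 ≈ 82656.4 mm; DoF = Df − Dn = 5989.30 − 5240.61 ≈ 748.69 mm.
Ratio = 748.69 / 534.79 ≈ 1.40.

1.40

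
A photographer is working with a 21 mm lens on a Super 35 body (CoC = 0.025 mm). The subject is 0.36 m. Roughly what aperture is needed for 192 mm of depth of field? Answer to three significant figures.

f/13

Write h = H − f = f²/(N·c). The thin-lens limits are Dn = s·h/(h + (s−f)) and Df = s·h/(h − (s−f)), so DoF = Df − Dn = 2·s·(s−f)·h / (h² − (s−f)²).
That is a quadratic in h: DoF·h² − 2·s·(s−f)·h − DoF·(s−f)² = 0 ⇒ h = (s−f)·(s + √(s² + DoF²)) / DoF = 339 × (360 + √(360² + 192²)) / 192 = 339 × (360 + 408.000) / 192 ≈ 1356.0 mm.
Then N = f²/(c·h) = 21² / (0.025 × 1356.0) = 441 / 33.900 ≈ 13.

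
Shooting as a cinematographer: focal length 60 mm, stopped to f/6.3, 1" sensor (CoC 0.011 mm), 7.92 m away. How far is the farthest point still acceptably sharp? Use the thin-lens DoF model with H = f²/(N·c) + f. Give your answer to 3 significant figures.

9.33 m

Hyperfocal distance H = f²/(N·c) + f = 60²/(6.3 × 0.011) + 60 = 3600/0.0693 + 60 ≈ 52008.1 mm ≈ 52.01 m.
Far limit Df = s·(H − f)/(H − s) = 7920 × (52008.1 − 60) / (52008.1 − 7920) = 7920 × 51948.1 / 44088.1 ≈ 9332.0 mm ≈ 9.33 m.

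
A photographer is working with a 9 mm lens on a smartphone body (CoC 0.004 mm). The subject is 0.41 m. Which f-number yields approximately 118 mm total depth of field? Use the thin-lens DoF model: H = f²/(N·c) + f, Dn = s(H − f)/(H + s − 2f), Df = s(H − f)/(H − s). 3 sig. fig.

f/7.12

Write h = H − f = f²/(N·c). The thin-lens limits are Dn = s·h/(h + (s−f)) and Df = s·h/(h − (s−f)), so DoF = Df − Dn = 2·s·(s−f)·h / (h² − (s−f)²).
That is a quadratic in h: DoF·h² − 2·s·(s−f)·h − DoF·(s−f)² = 0 ⇒ h = (s−f)·(s + √(s² + DoF²)) / DoF = 401 × (410 + √(410² + 118²)) / 118 = 401 × (410 + 426.643) / 118 ≈ 2843.2 mm.
Then N = f²/(c·h) = 9² / (0.004 × 2843.2) = 81 / 11.373 ≈ 7.12.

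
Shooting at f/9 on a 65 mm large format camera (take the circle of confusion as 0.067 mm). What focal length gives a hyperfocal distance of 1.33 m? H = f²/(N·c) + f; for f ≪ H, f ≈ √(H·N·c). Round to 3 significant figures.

28.0 mm

From H = f²/(N·c) + f, with f ≪ H: f ≈ √(H·N·c) = √(1330 × 9 × 0.067) = √801.99 ≈ 28.32 mm.
Exact: f² + N·c·f − N·c·H = 0 ⇒ f = (−N·c + √((N·c)² + 4·N·c·H))/2 = (−0.603 + √3208.3)/2 ≈ 28.020 mm ≈ 28.0 mm.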